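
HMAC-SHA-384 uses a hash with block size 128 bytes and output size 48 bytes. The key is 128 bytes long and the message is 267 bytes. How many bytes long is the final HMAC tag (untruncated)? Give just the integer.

48

The tag is one SHA-384 digest: 48 bytes.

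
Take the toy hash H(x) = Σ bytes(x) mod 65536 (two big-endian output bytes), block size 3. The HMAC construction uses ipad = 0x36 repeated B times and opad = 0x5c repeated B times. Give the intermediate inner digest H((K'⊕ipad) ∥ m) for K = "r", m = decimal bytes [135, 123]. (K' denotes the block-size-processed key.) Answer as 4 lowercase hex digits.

Key "r" = 72 is 1 byte ≤ B = 3; zero-pad to 3 bytes: K' = 72 00 00.
K' ⊕ ipad = 44 36 36.
Inner input = 44 36 36 ∥ 87 7b.
Inner hash: sum = 68+54+54+135+123 = 434 → 01 b2.

01b2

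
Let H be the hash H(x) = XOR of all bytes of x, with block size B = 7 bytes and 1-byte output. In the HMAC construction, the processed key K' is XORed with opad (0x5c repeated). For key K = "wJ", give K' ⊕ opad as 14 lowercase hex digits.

Key "wJ" = 77 4a is 2 bytes ≤ B = 7; zero-pad to 7 bytes: K' = 77 4a 00 00 00 00 00.
XOR each byte with 0x5c: 77⊕5c=2b, 4a⊕5c=16, 00⊕5c=5c, 00⊕5c=5c, 00⊕5c=5c, 00⊕5c=5c, 00⊕5c=5c.

2b165c5c5c5c5c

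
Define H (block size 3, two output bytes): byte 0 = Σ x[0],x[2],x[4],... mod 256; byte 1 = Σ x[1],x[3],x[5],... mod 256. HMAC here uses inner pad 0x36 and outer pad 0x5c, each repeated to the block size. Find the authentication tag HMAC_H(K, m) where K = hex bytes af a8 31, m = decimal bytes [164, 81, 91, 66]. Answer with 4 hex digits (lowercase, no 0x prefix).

Key hex bytes af a8 31 is exactly B = 3 bytes: K' = af a8 31.
K' ⊕ ipad = 99 9e 07.  K' ⊕ opad = f3 f4 6d.
Inner input = (K'⊕ipad) ∥ m = 99 9e 07 ∥ a4 51 5b 42.
Inner hash: even-index sum = 307 mod 256 = 51; odd-index sum = 413 mod 256 = 157 → 33 9d.
Outer input = (K'⊕opad) ∥ inner = f3 f4 6d ∥ 33 9d.
Outer hash (tag): even-index sum = 509 mod 256 = 253; odd-index sum = 295 mod 256 = 39 → fd 27.

fd27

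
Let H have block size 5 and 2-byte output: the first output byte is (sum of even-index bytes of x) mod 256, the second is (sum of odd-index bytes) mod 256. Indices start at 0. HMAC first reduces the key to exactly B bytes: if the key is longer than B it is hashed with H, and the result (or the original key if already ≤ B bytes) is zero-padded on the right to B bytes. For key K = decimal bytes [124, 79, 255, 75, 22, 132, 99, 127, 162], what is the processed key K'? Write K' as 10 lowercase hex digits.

969d000000

|K| = 9 > B = 5, so first hash the key.
H(K): even-index sum = 662 mod 256 = 150; odd-index sum = 413 mod 256 = 157 → 96 9d.
Zero-pad H(K) = 96 9d to 5 bytes: K' = 96 9d 00 00 00.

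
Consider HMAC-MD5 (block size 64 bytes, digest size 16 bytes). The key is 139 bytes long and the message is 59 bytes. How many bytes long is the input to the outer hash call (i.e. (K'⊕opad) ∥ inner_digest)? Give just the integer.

Key is 139 > 64 bytes, so it is hashed to 16 bytes then zero-padded to 64: |K'| = 64.
Outer input = (K'⊕opad) ∥ H(inner) → 64 + 16 = 80 bytes.

80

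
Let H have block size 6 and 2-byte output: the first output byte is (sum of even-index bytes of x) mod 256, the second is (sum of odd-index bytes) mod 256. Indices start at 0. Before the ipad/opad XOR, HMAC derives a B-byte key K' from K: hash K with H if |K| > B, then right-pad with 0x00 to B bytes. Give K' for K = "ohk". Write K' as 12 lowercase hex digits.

Key "ohk" = 6f 68 6b is 3 bytes ≤ B = 6; zero-pad to 6 bytes: K' = 6f 68 6b 00 00 00.

6f686b000000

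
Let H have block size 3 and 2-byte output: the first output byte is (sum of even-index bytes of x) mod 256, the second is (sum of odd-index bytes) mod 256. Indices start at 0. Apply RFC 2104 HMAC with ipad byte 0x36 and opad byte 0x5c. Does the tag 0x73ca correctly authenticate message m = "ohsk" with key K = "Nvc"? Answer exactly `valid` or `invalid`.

valid

Key "Nvc" = 4e 76 63 is exactly B = 3 bytes: K' = 4e 76 63.
K' ⊕ ipad = 78 40 55; K' ⊕ opad = 12 2a 3f.
Inner hash: even-index sum = 416 mod 256 = 160; odd-index sum = 290 mod 256 = 34 → a0 22.
Outer hash (recomputed tag): even-index sum = 115 mod 256 = 115; odd-index sum = 202 mod 256 = 202 → 73 ca.
Recomputed tag = 73ca; claimed = 73ca → match.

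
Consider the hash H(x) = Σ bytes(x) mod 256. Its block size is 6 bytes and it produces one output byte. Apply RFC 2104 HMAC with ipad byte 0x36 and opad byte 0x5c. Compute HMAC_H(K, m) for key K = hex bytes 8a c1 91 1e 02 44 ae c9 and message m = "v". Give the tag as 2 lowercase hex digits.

Key hex bytes 8a c1 91 1e 02 44 ae c9 is 8 bytes > B = 6, so hash it first: H(key) = b7, then zero-pad to 6 bytes: K' = b7 00 00 00 00 00.
K' ⊕ ipad = 81 36 36 36 36 36.  K' ⊕ opad = eb 5c 5c 5c 5c 5c.
Inner input = (K'⊕ipad) ∥ m = 81 36 36 36 36 36 ∥ 76.
Inner hash: sum = 129+54+54+54+54+54+118 = 517; mod 256 = 5 → 05.
Outer input = (K'⊕opad) ∥ inner = eb 5c 5c 5c 5c 5c ∥ 05.
Outer hash (tag): sum = 235+92+92+92+92+92+5 = 700; mod 256 = 188 → bc.

bc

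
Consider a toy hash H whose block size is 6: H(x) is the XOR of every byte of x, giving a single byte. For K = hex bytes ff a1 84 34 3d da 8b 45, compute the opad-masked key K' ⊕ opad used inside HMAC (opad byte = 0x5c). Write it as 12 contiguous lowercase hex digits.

9b5c5c5c5c5c

Key hex bytes ff a1 84 34 3d da 8b 45 is 8 bytes > B = 6, so hash it first: H(key) = c7, then zero-pad to 6 bytes: K' = c7 00 00 00 00 00.
XOR each byte with 0x5c: c7⊕5c=9b, 00⊕5c=5c, 00⊕5c=5c, 00⊕5c=5c, 00⊕5c=5c, 00⊕5c=5c.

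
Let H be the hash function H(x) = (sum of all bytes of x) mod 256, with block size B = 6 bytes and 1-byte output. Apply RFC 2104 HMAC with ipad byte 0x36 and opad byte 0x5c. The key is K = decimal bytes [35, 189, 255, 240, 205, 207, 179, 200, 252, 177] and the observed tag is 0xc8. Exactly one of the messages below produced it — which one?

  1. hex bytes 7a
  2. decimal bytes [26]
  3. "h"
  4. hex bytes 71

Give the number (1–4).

1

Key decimal bytes [35, 189, 255, 240, 205, 207, 179, 200, 252, 177] = 23 bd ff f0 cd cf b3 c8 fc b1 is 10 bytes > B = 6, so hash it first: H(key) = 93, then zero-pad to 6 bytes: K' = 93 00 00 00 00 00.
K' ⊕ ipad = a5 36 36 36 36 36; K' ⊕ opad = cf 5c 5c 5c 5c 5c.
m1: inner = H(a5 36 36 36 36 36 7a) = 2d; tag = H(cf 5c 5c 5c 5c 5c 2d) = c8 ← matches
m2: inner = H(a5 36 36 36 36 36 1a) = cd; tag = H(cf 5c 5c 5c 5c 5c cd) = 68
m3: inner = H(a5 36 36 36 36 36 68) = 1b; tag = H(cf 5c 5c 5c 5c 5c 1b) = b6
m4: inner = H(a5 36 36 36 36 36 71) = 24; tag = H(cf 5c 5c 5c 5c 5c 24) = bf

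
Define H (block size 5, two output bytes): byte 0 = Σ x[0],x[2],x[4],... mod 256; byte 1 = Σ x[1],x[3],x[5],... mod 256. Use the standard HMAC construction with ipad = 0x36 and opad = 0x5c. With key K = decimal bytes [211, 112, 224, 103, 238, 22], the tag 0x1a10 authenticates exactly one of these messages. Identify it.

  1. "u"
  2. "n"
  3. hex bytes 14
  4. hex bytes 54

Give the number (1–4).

Key decimal bytes [211, 112, 224, 103, 238, 22] = d3 70 e0 67 ee 16 is 6 bytes > B = 5, so hash it first: H(key) = a1 ed, then zero-pad to 5 bytes: K' = a1 ed 00 00 00.
K' ⊕ ipad = 97 db 36 36 36; K' ⊕ opad = fd b1 5c 5c 5c.
m1: inner = H(97 db 36 36 36 75) = 03 86; tag = H(fd b1 5c 5c 5c 03 86) = 3b10
m2: inner = H(97 db 36 36 36 6e) = 03 7f; tag = H(fd b1 5c 5c 5c 03 7f) = 3410
m3: inner = H(97 db 36 36 36 14) = 03 25; tag = H(fd b1 5c 5c 5c 03 25) = da10
m4: inner = H(97 db 36 36 36 54) = 03 65; tag = H(fd b1 5c 5c 5c 03 65) = 1a10 ← matches

4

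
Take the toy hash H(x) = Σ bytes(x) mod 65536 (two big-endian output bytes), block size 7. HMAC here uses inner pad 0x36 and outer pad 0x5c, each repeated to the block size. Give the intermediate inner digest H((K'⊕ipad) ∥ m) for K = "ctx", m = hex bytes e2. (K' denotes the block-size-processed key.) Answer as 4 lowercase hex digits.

Key "ctx" = 63 74 78 is 3 bytes ≤ B = 7; zero-pad to 7 bytes: K' = 63 74 78 00 00 00 00.
K' ⊕ ipad = 55 42 4e 36 36 36 36.
Inner input = 55 42 4e 36 36 36 36 ∥ e2.
Inner hash: sum = 85+66+78+54+54+54+54+226 = 671 → 02 9f.

029f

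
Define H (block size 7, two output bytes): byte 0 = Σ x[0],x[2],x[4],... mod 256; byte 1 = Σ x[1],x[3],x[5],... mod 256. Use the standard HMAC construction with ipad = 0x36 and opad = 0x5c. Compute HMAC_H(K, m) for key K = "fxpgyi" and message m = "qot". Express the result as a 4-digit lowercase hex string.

Key "fxpgyi" = 66 78 70 67 79 69 is 6 bytes ≤ B = 7; zero-pad to 7 bytes: K' = 66 78 70 67 79 69 00.
K' ⊕ ipad = 50 4e 46 51 4f 5f 36.  K' ⊕ opad = 3a 24 2c 3b 25 35 5c.
Inner input = (K'⊕ipad) ∥ m = 50 4e 46 51 4f 5f 36 ∥ 71 6f 74.
Inner hash: even-index sum = 394 mod 256 = 138; odd-index sum = 483 mod 256 = 227 → 8a e3.
Outer input = (K'⊕opad) ∥ inner = 3a 24 2c 3b 25 35 5c ∥ 8a e3.
Outer hash (tag): even-index sum = 458 mod 256 = 202; odd-index sum = 286 mod 256 = 30 → ca 1e.

ca1e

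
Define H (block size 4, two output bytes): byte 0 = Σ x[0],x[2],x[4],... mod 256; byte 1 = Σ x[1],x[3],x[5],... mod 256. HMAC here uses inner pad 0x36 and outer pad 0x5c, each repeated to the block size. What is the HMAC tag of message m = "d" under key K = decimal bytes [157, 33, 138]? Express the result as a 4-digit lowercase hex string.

6226

Key decimal bytes [157, 33, 138] = 9d 21 8a is 3 bytes ≤ B = 4; zero-pad to 4 bytes: K' = 9d 21 8a 00.
K' ⊕ ipad = ab 17 bc 36.  K' ⊕ opad = c1 7d d6 5c.
Inner input = (K'⊕ipad) ∥ m = ab 17 bc 36 ∥ 64.
Inner hash: even-index sum = 459 mod 256 = 203; odd-index sum = 77 mod 256 = 77 → cb 4d.
Outer input = (K'⊕opad) ∥ inner = c1 7d d6 5c ∥ cb 4d.
Outer hash (tag): even-index sum = 610 mod 256 = 98; odd-index sum = 294 mod 256 = 38 → 62 26.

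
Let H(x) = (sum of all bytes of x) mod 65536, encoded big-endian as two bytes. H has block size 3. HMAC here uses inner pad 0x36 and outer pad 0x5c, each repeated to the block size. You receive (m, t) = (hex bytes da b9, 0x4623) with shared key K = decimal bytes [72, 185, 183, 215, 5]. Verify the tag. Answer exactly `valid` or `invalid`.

invalid

Key decimal bytes [72, 185, 183, 215, 5] = 48 b9 b7 d7 05 is 5 bytes > B = 3, so hash it first: H(key) = 02 94, then zero-pad to 3 bytes: K' = 02 94 00.
K' ⊕ ipad = 34 a2 36; K' ⊕ opad = 5e c8 5c.
Inner hash: sum = 52+162+54+218+185 = 671 → 02 9f.
Outer hash (recomputed tag): sum = 94+200+92+2+159 = 547 → 02 23.
Recomputed tag = 0223; claimed = 4623 → mismatch.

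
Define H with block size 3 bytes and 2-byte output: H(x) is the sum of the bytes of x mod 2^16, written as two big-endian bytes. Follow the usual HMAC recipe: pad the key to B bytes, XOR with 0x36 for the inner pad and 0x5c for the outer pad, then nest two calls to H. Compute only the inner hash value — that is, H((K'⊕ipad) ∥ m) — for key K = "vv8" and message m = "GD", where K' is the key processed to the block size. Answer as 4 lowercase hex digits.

Key "vv8" = 76 76 38 is exactly B = 3 bytes: K' = 76 76 38.
K' ⊕ ipad = 40 40 0e.
Inner input = 40 40 0e ∥ 47 44.
Inner hash: sum = 64+64+14+71+68 = 281 → 01 19.

0119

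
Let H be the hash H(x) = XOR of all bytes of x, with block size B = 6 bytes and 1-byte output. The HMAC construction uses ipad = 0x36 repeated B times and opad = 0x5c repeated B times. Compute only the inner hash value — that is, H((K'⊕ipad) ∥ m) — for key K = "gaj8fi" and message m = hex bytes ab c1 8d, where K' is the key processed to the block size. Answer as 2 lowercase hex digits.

bc

Key "gaj8fi" = 67 61 6a 38 66 69 is exactly B = 6 bytes: K' = 67 61 6a 38 66 69.
K' ⊕ ipad = 51 57 5c 0e 50 5f.
Inner input = 51 57 5c 0e 50 5f ∥ ab c1 8d.
Inner hash: XOR 51⊕57⊕5c⊕0e⊕50⊕5f⊕ab⊕c1⊕8d = bc.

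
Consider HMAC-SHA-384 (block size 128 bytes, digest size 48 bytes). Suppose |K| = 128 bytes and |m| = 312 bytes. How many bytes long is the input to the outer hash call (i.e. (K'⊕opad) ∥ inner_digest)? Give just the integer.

Key is 128 ≤ 128 bytes, zero-padded: |K'| = 128.
Outer input = (K'⊕opad) ∥ H(inner) → 128 + 48 = 176 bytes.

176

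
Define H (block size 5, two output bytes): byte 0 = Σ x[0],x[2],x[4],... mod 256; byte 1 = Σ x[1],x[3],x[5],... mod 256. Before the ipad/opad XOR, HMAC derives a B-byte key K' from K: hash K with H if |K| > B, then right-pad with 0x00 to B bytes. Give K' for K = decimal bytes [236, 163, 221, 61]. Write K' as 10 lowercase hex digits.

Key decimal bytes [236, 163, 221, 61] = ec a3 dd 3d is 4 bytes ≤ B = 5; zero-pad to 5 bytes: K' = ec a3 dd 3d 00.

eca3dd3d00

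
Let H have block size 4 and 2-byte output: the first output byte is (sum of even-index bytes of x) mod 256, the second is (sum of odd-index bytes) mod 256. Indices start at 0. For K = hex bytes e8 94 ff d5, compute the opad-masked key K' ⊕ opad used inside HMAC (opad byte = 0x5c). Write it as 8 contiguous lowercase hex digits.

b4c8a389

Key hex bytes e8 94 ff d5 is exactly B = 4 bytes: K' = e8 94 ff d5.
XOR each byte with 0x5c: e8⊕5c=b4, 94⊕5c=c8, ff⊕5c=a3, d5⊕5c=89.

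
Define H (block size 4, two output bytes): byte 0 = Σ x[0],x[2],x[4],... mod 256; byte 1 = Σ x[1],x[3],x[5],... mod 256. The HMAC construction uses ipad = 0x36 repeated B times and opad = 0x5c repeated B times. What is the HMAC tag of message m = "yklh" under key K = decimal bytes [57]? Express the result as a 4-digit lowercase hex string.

ebf7

Key decimal bytes [57] = 39 is 1 byte ≤ B = 4; zero-pad to 4 bytes: K' = 39 00 00 00.
K' ⊕ ipad = 0f 36 36 36.  K' ⊕ opad = 65 5c 5c 5c.
Inner input = (K'⊕ipad) ∥ m = 0f 36 36 36 ∥ 79 6b 6c 68.
Inner hash: even-index sum = 298 mod 256 = 42; odd-index sum = 319 mod 256 = 63 → 2a 3f.
Outer input = (K'⊕opad) ∥ inner = 65 5c 5c 5c ∥ 2a 3f.
Outer hash (tag): even-index sum = 235 mod 256 = 235; odd-index sum = 247 mod 256 = 247 → eb f7.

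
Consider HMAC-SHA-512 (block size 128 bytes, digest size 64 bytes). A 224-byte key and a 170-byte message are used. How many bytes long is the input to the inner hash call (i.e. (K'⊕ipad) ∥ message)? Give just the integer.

298

Key is 224 > 128 bytes, so it is hashed to 64 bytes then zero-padded to 128: |K'| = 128.
Inner input = (K'⊕ipad) ∥ m → 128 + 170 = 298 bytes.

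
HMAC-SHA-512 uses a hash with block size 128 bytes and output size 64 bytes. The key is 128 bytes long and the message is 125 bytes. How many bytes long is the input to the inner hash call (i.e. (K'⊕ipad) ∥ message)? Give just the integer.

Key is 128 ≤ 128 bytes, zero-padded: |K'| = 128.
Inner input = (K'⊕ipad) ∥ m → 128 + 125 = 253 bytes.

253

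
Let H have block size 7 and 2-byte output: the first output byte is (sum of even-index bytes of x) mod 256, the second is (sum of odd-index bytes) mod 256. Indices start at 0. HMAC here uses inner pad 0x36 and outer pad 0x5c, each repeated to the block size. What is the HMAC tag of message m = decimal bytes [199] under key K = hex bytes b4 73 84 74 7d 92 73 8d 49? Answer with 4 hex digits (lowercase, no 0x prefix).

Key hex bytes b4 73 84 74 7d 92 73 8d 49 is 9 bytes > B = 7, so hash it first: H(key) = 71 06, then zero-pad to 7 bytes: K' = 71 06 00 00 00 00 00.
K' ⊕ ipad = 47 30 36 36 36 36 36.  K' ⊕ opad = 2d 5a 5c 5c 5c 5c 5c.
Inner input = (K'⊕ipad) ∥ m = 47 30 36 36 36 36 36 ∥ c7.
Inner hash: even-index sum = 233 mod 256 = 233; odd-index sum = 355 mod 256 = 99 → e9 63.
Outer input = (K'⊕opad) ∥ inner = 2d 5a 5c 5c 5c 5c 5c ∥ e9 63.
Outer hash (tag): even-index sum = 420 mod 256 = 164; odd-index sum = 507 mod 256 = 251 → a4 fb.

a4fb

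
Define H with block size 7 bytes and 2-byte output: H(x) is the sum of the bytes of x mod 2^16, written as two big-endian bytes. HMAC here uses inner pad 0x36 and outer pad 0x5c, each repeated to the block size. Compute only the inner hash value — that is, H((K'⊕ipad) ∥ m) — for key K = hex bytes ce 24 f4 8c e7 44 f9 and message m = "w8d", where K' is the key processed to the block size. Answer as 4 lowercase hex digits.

05ab

Key hex bytes ce 24 f4 8c e7 44 f9 is exactly B = 7 bytes: K' = ce 24 f4 8c e7 44 f9.
K' ⊕ ipad = f8 12 c2 ba d1 72 cf.
Inner input = f8 12 c2 ba d1 72 cf ∥ 77 38 64.
Inner hash: sum = 248+18+194+186+209+114+207+119+56+100 = 1451 → 05 ab.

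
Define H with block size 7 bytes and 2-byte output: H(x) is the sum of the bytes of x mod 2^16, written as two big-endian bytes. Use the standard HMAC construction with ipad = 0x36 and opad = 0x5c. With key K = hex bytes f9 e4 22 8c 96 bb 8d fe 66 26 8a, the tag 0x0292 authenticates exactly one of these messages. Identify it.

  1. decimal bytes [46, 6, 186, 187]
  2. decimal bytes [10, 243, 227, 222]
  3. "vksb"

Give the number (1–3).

2

Key hex bytes f9 e4 22 8c 96 bb 8d fe 66 26 8a is 11 bytes > B = 7, so hash it first: H(key) = 06 7d, then zero-pad to 7 bytes: K' = 06 7d 00 00 00 00 00.
K' ⊕ ipad = 30 4b 36 36 36 36 36; K' ⊕ opad = 5a 21 5c 5c 5c 5c 5c.
m1: inner = H(30 4b 36 36 36 36 36 2e 06 ba bb) = 03 32; tag = H(5a 21 5c 5c 5c 5c 5c 03 32) = 027c
m2: inner = H(30 4b 36 36 36 36 36 0a f3 e3 de) = 04 47; tag = H(5a 21 5c 5c 5c 5c 5c 04 47) = 0292 ← matches
m3: inner = H(30 4b 36 36 36 36 36 76 6b 73 62) = 03 3f; tag = H(5a 21 5c 5c 5c 5c 5c 03 3f) = 0289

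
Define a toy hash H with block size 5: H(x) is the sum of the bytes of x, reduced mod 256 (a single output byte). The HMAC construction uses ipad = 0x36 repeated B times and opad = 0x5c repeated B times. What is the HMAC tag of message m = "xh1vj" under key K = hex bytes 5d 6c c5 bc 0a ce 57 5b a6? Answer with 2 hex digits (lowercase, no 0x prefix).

ab

Key hex bytes 5d 6c c5 bc 0a ce 57 5b a6 is 9 bytes > B = 5, so hash it first: H(key) = 7a, then zero-pad to 5 bytes: K' = 7a 00 00 00 00.
K' ⊕ ipad = 4c 36 36 36 36.  K' ⊕ opad = 26 5c 5c 5c 5c.
Inner input = (K'⊕ipad) ∥ m = 4c 36 36 36 36 ∥ 78 68 31 76 6a.
Inner hash: sum = 76+54+54+54+54+120+104+49+118+106 = 789; mod 256 = 21 → 15.
Outer input = (K'⊕opad) ∥ inner = 26 5c 5c 5c 5c ∥ 15.
Outer hash (tag): sum = 38+92+92+92+92+21 = 427; mod 256 = 171 → ab.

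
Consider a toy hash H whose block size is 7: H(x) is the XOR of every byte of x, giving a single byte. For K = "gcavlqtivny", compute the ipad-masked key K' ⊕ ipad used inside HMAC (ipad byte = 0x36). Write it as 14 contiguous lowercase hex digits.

Key "gcavlqtivny" = 67 63 61 76 6c 71 74 69 76 6e 79 is 11 bytes > B = 7, so hash it first: H(key) = 72, then zero-pad to 7 bytes: K' = 72 00 00 00 00 00 00.
XOR each byte with 0x36: 72⊕36=44, 00⊕36=36, 00⊕36=36, 00⊕36=36, 00⊕36=36, 00⊕36=36, 00⊕36=36.

44363636363636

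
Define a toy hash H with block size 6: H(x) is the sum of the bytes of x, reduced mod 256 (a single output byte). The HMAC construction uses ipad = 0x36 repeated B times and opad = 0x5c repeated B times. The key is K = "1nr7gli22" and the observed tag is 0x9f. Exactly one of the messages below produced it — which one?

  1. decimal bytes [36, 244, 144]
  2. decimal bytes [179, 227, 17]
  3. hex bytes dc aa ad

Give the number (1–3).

3

Key "1nr7gli22" = 31 6e 72 37 67 6c 69 32 32 is 9 bytes > B = 6, so hash it first: H(key) = e8, then zero-pad to 6 bytes: K' = e8 00 00 00 00 00.
K' ⊕ ipad = de 36 36 36 36 36; K' ⊕ opad = b4 5c 5c 5c 5c 5c.
m1: inner = H(de 36 36 36 36 36 24 f4 90) = 94; tag = H(b4 5c 5c 5c 5c 5c 94) = 14
m2: inner = H(de 36 36 36 36 36 b3 e3 11) = 93; tag = H(b4 5c 5c 5c 5c 5c 93) = 13
m3: inner = H(de 36 36 36 36 36 dc aa ad) = 1f; tag = H(b4 5c 5c 5c 5c 5c 1f) = 9f ← matches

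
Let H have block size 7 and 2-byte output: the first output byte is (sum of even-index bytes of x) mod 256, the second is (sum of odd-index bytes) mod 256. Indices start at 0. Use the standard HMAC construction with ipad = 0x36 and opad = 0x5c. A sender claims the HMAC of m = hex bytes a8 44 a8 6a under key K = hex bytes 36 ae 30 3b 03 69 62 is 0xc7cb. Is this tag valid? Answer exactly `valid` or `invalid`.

Key hex bytes 36 ae 30 3b 03 69 62 is exactly B = 7 bytes: K' = 36 ae 30 3b 03 69 62.
K' ⊕ ipad = 00 98 06 0d 35 5f 54; K' ⊕ opad = 6a f2 6c 67 5f 35 3e.
Inner hash: even-index sum = 317 mod 256 = 61; odd-index sum = 596 mod 256 = 84 → 3d 54.
Outer hash (recomputed tag): even-index sum = 455 mod 256 = 199; odd-index sum = 459 mod 256 = 203 → c7 cb.
Recomputed tag = c7cb; claimed = c7cb → match.

valid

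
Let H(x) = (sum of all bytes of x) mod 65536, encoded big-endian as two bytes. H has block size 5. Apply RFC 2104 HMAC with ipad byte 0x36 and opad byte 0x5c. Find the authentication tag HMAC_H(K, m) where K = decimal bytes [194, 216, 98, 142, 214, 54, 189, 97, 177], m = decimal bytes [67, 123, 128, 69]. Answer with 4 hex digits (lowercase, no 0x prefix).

Key decimal bytes [194, 216, 98, 142, 214, 54, 189, 97, 177] = c2 d8 62 8e d6 36 bd 61 b1 is 9 bytes > B = 5, so hash it first: H(key) = 05 65, then zero-pad to 5 bytes: K' = 05 65 00 00 00.
K' ⊕ ipad = 33 53 36 36 36.  K' ⊕ opad = 59 39 5c 5c 5c.
Inner input = (K'⊕ipad) ∥ m = 33 53 36 36 36 ∥ 43 7b 80 45.
Inner hash: sum = 51+83+54+54+54+67+123+128+69 = 683 → 02 ab.
Outer input = (K'⊕opad) ∥ inner = 59 39 5c 5c 5c ∥ 02 ab.
Outer hash (tag): sum = 89+57+92+92+92+2+171 = 595 → 02 53.

0253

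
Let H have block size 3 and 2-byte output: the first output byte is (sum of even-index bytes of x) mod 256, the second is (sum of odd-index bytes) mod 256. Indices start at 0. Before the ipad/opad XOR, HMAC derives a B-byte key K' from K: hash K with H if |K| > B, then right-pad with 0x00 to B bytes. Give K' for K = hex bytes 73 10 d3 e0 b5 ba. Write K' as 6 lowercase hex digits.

fbaa00

|K| = 6 > B = 3, so first hash the key.
H(K): even-index sum = 507 mod 256 = 251; odd-index sum = 426 mod 256 = 170 → fb aa.
Zero-pad H(K) = fb aa to 3 bytes: K' = fb aa 00.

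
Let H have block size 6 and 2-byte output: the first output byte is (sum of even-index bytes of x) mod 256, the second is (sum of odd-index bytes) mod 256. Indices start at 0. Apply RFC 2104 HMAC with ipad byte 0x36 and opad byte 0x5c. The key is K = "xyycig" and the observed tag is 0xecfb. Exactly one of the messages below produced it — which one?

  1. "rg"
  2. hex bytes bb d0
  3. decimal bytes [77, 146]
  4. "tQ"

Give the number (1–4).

Key "xyycig" = 78 79 79 63 69 67 is exactly B = 6 bytes: K' = 78 79 79 63 69 67.
K' ⊕ ipad = 4e 4f 4f 55 5f 51; K' ⊕ opad = 24 25 25 3f 35 3b.
m1: inner = H(4e 4f 4f 55 5f 51 72 67) = 6e 5c; tag = H(24 25 25 3f 35 3b 6e 5c) = ecfb ← matches
m2: inner = H(4e 4f 4f 55 5f 51 bb d0) = b7 c5; tag = H(24 25 25 3f 35 3b b7 c5) = 3564
m3: inner = H(4e 4f 4f 55 5f 51 4d 92) = 49 87; tag = H(24 25 25 3f 35 3b 49 87) = c726
m4: inner = H(4e 4f 4f 55 5f 51 74 51) = 70 46; tag = H(24 25 25 3f 35 3b 70 46) = eee5

1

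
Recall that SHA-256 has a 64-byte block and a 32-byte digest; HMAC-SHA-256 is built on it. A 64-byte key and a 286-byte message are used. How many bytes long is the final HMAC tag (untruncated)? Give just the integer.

32

The tag is one SHA-256 digest: 32 bytes.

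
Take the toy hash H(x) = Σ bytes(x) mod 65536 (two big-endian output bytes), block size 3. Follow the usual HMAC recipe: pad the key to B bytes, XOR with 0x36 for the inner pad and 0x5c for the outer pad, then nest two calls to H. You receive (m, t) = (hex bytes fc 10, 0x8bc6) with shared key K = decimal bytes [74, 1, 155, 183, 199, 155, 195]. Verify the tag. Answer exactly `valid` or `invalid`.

Key decimal bytes [74, 1, 155, 183, 199, 155, 195] = 4a 01 9b b7 c7 9b c3 is 7 bytes > B = 3, so hash it first: H(key) = 03 c2, then zero-pad to 3 bytes: K' = 03 c2 00.
K' ⊕ ipad = 35 f4 36; K' ⊕ opad = 5f 9e 5c.
Inner hash: sum = 53+244+54+252+16 = 619 → 02 6b.
Outer hash (recomputed tag): sum = 95+158+92+2+107 = 454 → 01 c6.
Recomputed tag = 01c6; claimed = 8bc6 → mismatch.

invalid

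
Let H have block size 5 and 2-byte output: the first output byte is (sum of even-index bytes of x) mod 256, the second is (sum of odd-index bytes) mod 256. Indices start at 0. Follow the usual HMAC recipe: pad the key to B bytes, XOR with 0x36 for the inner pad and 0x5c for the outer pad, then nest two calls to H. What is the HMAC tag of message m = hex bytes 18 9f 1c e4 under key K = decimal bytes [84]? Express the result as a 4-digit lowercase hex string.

Key decimal bytes [84] = 54 is 1 byte ≤ B = 5; zero-pad to 5 bytes: K' = 54 00 00 00 00.
K' ⊕ ipad = 62 36 36 36 36.  K' ⊕ opad = 08 5c 5c 5c 5c.
Inner input = (K'⊕ipad) ∥ m = 62 36 36 36 36 ∥ 18 9f 1c e4.
Inner hash: even-index sum = 593 mod 256 = 81; odd-index sum = 160 mod 256 = 160 → 51 a0.
Outer input = (K'⊕opad) ∥ inner = 08 5c 5c 5c 5c ∥ 51 a0.
Outer hash (tag): even-index sum = 352 mod 256 = 96; odd-index sum = 265 mod 256 = 9 → 60 09.

6009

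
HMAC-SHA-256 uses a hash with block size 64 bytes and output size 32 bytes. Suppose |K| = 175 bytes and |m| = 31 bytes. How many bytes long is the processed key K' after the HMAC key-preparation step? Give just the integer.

64

Key is 175 > 64 bytes, so it is hashed to 32 bytes then zero-padded to 64: |K'| = 64.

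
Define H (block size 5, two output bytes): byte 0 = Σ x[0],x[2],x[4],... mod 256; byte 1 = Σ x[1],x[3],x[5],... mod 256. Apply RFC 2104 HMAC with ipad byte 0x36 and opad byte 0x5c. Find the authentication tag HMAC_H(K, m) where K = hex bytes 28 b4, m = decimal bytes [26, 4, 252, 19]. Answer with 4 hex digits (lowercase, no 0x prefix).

Key hex bytes 28 b4 is 2 bytes ≤ B = 5; zero-pad to 5 bytes: K' = 28 b4 00 00 00.
K' ⊕ ipad = 1e 82 36 36 36.  K' ⊕ opad = 74 e8 5c 5c 5c.
Inner input = (K'⊕ipad) ∥ m = 1e 82 36 36 36 ∥ 1a 04 fc 13.
Inner hash: even-index sum = 161 mod 256 = 161; odd-index sum = 462 mod 256 = 206 → a1 ce.
Outer input = (K'⊕opad) ∥ inner = 74 e8 5c 5c 5c ∥ a1 ce.
Outer hash (tag): even-index sum = 506 mod 256 = 250; odd-index sum = 485 mod 256 = 229 → fa e5.

fae5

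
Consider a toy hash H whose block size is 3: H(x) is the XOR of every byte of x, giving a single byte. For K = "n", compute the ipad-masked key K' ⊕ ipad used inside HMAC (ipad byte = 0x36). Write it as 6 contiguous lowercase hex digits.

583636

Key "n" = 6e is 1 byte ≤ B = 3; zero-pad to 3 bytes: K' = 6e 00 00.
XOR each byte with 0x36: 6e⊕36=58, 00⊕36=36, 00⊕36=36.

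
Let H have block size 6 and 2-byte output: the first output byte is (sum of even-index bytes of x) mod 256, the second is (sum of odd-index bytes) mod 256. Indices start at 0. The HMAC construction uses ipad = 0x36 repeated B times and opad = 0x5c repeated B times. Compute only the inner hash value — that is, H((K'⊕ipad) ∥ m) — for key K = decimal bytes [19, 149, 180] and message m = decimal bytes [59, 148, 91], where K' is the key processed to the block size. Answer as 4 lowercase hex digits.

73a3

Key decimal bytes [19, 149, 180] = 13 95 b4 is 3 bytes ≤ B = 6; zero-pad to 6 bytes: K' = 13 95 b4 00 00 00.
K' ⊕ ipad = 25 a3 82 36 36 36.
Inner input = 25 a3 82 36 36 36 ∥ 3b 94 5b.
Inner hash: even-index sum = 371 mod 256 = 115; odd-index sum = 419 mod 256 = 163 → 73 a3.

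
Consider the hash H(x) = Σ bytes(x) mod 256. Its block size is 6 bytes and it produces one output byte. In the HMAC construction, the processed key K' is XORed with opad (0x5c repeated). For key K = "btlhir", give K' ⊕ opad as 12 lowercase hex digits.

3e283034352e

Key "btlhir" = 62 74 6c 68 69 72 is exactly B = 6 bytes: K' = 62 74 6c 68 69 72.
XOR each byte with 0x5c: 62⊕5c=3e, 74⊕5c=28, 6c⊕5c=30, 68⊕5c=34, 69⊕5c=35, 72⊕5c=2e.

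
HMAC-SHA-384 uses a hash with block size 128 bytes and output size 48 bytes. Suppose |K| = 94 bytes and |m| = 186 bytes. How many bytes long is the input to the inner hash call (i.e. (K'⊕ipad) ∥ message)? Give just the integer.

314

Key is 94 ≤ 128 bytes, zero-padded: |K'| = 128.
Inner input = (K'⊕ipad) ∥ m → 128 + 186 = 314 bytes.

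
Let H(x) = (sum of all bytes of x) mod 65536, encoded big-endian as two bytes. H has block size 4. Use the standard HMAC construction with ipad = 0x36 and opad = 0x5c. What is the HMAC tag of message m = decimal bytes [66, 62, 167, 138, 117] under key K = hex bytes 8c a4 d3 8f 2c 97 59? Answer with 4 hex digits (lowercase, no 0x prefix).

Key hex bytes 8c a4 d3 8f 2c 97 59 is 7 bytes > B = 4, so hash it first: H(key) = 03 ae, then zero-pad to 4 bytes: K' = 03 ae 00 00.
K' ⊕ ipad = 35 98 36 36.  K' ⊕ opad = 5f f2 5c 5c.
Inner input = (K'⊕ipad) ∥ m = 35 98 36 36 ∥ 42 3e a7 8a 75.
Inner hash: sum = 53+152+54+54+66+62+167+138+117 = 863 → 03 5f.
Outer input = (K'⊕opad) ∥ inner = 5f f2 5c 5c ∥ 03 5f.
Outer hash (tag): sum = 95+242+92+92+3+95 = 619 → 02 6b.

026b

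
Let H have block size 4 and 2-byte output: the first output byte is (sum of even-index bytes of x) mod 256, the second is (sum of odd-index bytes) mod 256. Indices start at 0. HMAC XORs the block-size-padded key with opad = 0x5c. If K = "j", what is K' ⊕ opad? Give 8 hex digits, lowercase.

365c5c5c

Key "j" = 6a is 1 byte ≤ B = 4; zero-pad to 4 bytes: K' = 6a 00 00 00.
XOR each byte with 0x5c: 6a⊕5c=36, 00⊕5c=5c, 00⊕5c=5c, 00⊕5c=5c.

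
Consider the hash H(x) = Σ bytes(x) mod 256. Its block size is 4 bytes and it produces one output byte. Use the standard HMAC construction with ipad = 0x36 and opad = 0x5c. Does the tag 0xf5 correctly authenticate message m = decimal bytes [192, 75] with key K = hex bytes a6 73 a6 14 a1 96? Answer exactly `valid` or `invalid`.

invalid

Key hex bytes a6 73 a6 14 a1 96 is 6 bytes > B = 4, so hash it first: H(key) = 0a, then zero-pad to 4 bytes: K' = 0a 00 00 00.
K' ⊕ ipad = 3c 36 36 36; K' ⊕ opad = 56 5c 5c 5c.
Inner hash: sum = 60+54+54+54+192+75 = 489; mod 256 = 233 → e9.
Outer hash (recomputed tag): sum = 86+92+92+92+233 = 595; mod 256 = 83 → 53.
Recomputed tag = 53; claimed = f5 → mismatch.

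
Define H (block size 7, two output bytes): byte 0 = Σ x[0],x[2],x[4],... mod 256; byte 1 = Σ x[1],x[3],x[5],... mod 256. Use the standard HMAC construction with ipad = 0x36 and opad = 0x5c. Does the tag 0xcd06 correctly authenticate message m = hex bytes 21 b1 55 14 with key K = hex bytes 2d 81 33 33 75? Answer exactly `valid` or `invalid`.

Key hex bytes 2d 81 33 33 75 is 5 bytes ≤ B = 7; zero-pad to 7 bytes: K' = 2d 81 33 33 75 00 00.
K' ⊕ ipad = 1b b7 05 05 43 36 36; K' ⊕ opad = 71 dd 6f 6f 29 5c 5c.
Inner hash: even-index sum = 350 mod 256 = 94; odd-index sum = 360 mod 256 = 104 → 5e 68.
Outer hash (recomputed tag): even-index sum = 461 mod 256 = 205; odd-index sum = 518 mod 256 = 6 → cd 06.
Recomputed tag = cd06; claimed = cd06 → match.

valid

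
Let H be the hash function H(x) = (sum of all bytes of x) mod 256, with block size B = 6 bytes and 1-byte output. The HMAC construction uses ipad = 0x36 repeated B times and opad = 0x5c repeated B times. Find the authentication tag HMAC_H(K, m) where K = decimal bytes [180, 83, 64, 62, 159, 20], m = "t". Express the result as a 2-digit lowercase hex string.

Key decimal bytes [180, 83, 64, 62, 159, 20] = b4 53 40 3e 9f 14 is exactly B = 6 bytes: K' = b4 53 40 3e 9f 14.
K' ⊕ ipad = 82 65 76 08 a9 22.  K' ⊕ opad = e8 0f 1c 62 c3 48.
Inner input = (K'⊕ipad) ∥ m = 82 65 76 08 a9 22 ∥ 74.
Inner hash: sum = 130+101+118+8+169+34+116 = 676; mod 256 = 164 → a4.
Outer input = (K'⊕opad) ∥ inner = e8 0f 1c 62 c3 48 ∥ a4.
Outer hash (tag): sum = 232+15+28+98+195+72+164 = 804; mod 256 = 36 → 24.

24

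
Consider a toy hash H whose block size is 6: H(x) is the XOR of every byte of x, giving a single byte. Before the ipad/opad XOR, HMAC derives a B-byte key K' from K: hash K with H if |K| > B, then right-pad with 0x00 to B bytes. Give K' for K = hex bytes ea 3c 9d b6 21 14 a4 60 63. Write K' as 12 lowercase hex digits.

6f0000000000

|K| = 9 > B = 6, so first hash the key.
H(K): XOR ea⊕3c⊕9d⊕b6⊕21⊕14⊕a4⊕60⊕63 = 6f.
Zero-pad H(K) = 6f to 6 bytes: K' = 6f 00 00 00 00 00.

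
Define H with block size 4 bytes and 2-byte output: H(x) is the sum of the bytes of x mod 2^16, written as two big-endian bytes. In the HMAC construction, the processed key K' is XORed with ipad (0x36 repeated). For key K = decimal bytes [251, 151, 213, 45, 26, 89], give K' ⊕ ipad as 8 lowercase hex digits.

35313636

Key decimal bytes [251, 151, 213, 45, 26, 89] = fb 97 d5 2d 1a 59 is 6 bytes > B = 4, so hash it first: H(key) = 03 07, then zero-pad to 4 bytes: K' = 03 07 00 00.
XOR each byte with 0x36: 03⊕36=35, 07⊕36=31, 00⊕36=36, 00⊕36=36.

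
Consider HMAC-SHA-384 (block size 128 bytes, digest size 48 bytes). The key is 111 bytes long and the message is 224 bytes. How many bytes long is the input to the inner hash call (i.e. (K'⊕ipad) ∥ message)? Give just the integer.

Key is 111 ≤ 128 bytes, zero-padded: |K'| = 128.
Inner input = (K'⊕ipad) ∥ m → 128 + 224 = 352 bytes.

352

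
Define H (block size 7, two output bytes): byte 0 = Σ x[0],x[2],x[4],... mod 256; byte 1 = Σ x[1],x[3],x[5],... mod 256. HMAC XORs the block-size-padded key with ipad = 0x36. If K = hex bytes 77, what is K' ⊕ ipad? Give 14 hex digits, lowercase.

Key hex bytes 77 is 1 byte ≤ B = 7; zero-pad to 7 bytes: K' = 77 00 00 00 00 00 00.
XOR each byte with 0x36: 77⊕36=41, 00⊕36=36, 00⊕36=36, 00⊕36=36, 00⊕36=36, 00⊕36=36, 00⊕36=36.

41363636363636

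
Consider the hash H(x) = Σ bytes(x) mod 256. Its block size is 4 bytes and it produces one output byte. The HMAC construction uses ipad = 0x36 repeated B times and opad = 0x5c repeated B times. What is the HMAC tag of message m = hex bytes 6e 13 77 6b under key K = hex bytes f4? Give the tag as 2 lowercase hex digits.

Key hex bytes f4 is 1 byte ≤ B = 4; zero-pad to 4 bytes: K' = f4 00 00 00.
K' ⊕ ipad = c2 36 36 36.  K' ⊕ opad = a8 5c 5c 5c.
Inner input = (K'⊕ipad) ∥ m = c2 36 36 36 ∥ 6e 13 77 6b.
Inner hash: sum = 194+54+54+54+110+19+119+107 = 711; mod 256 = 199 → c7.
Outer input = (K'⊕opad) ∥ inner = a8 5c 5c 5c ∥ c7.
Outer hash (tag): sum = 168+92+92+92+199 = 643; mod 256 = 131 → 83.

83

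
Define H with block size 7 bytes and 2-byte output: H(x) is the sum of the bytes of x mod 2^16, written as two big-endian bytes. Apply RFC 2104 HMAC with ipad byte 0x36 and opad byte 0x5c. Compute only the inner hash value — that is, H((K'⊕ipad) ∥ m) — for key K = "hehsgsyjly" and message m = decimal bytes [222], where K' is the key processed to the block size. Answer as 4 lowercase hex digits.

Key "hehsgsyjly" = 68 65 68 73 67 73 79 6a 6c 79 is 10 bytes > B = 7, so hash it first: H(key) = 04 4a, then zero-pad to 7 bytes: K' = 04 4a 00 00 00 00 00.
K' ⊕ ipad = 32 7c 36 36 36 36 36.
Inner input = 32 7c 36 36 36 36 36 ∥ de.
Inner hash: sum = 50+124+54+54+54+54+54+222 = 666 → 02 9a.

029a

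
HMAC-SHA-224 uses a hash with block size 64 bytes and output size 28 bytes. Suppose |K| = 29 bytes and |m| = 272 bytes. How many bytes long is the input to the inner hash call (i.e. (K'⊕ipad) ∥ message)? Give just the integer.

336

Key is 29 ≤ 64 bytes, zero-padded: |K'| = 64.
Inner input = (K'⊕ipad) ∥ m → 64 + 272 = 336 bytes.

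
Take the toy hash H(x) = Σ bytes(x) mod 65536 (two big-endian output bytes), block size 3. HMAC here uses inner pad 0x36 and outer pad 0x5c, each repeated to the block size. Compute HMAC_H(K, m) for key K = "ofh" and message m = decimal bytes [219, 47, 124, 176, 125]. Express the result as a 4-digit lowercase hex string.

015e

Key "ofh" = 6f 66 68 is exactly B = 3 bytes: K' = 6f 66 68.
K' ⊕ ipad = 59 50 5e.  K' ⊕ opad = 33 3a 34.
Inner input = (K'⊕ipad) ∥ m = 59 50 5e ∥ db 2f 7c b0 7d.
Inner hash: sum = 89+80+94+219+47+124+176+125 = 954 → 03 ba.
Outer input = (K'⊕opad) ∥ inner = 33 3a 34 ∥ 03 ba.
Outer hash (tag): sum = 51+58+52+3+186 = 350 → 01 5e.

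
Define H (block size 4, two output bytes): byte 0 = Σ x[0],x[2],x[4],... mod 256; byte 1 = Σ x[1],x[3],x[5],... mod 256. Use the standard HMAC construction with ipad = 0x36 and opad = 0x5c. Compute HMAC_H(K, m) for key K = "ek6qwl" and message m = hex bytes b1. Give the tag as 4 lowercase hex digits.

Key "ek6qwl" = 65 6b 36 71 77 6c is 6 bytes > B = 4, so hash it first: H(key) = 12 48, then zero-pad to 4 bytes: K' = 12 48 00 00.
K' ⊕ ipad = 24 7e 36 36.  K' ⊕ opad = 4e 14 5c 5c.
Inner input = (K'⊕ipad) ∥ m = 24 7e 36 36 ∥ b1.
Inner hash: even-index sum = 267 mod 256 = 11; odd-index sum = 180 mod 256 = 180 → 0b b4.
Outer input = (K'⊕opad) ∥ inner = 4e 14 5c 5c ∥ 0b b4.
Outer hash (tag): even-index sum = 181 mod 256 = 181; odd-index sum = 292 mod 256 = 36 → b5 24.

b524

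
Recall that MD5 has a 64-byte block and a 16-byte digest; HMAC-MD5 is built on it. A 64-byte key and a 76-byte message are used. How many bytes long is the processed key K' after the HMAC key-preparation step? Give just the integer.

Key is 64 ≤ 64 bytes, zero-padded: |K'| = 64.

64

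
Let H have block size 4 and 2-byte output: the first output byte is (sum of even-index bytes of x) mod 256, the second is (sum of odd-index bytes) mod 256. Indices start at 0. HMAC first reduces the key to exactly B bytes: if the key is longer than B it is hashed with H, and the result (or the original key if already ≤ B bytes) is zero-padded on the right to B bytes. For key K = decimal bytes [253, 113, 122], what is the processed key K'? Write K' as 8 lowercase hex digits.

Key decimal bytes [253, 113, 122] = fd 71 7a is 3 bytes ≤ B = 4; zero-pad to 4 bytes: K' = fd 71 7a 00.

fd717a00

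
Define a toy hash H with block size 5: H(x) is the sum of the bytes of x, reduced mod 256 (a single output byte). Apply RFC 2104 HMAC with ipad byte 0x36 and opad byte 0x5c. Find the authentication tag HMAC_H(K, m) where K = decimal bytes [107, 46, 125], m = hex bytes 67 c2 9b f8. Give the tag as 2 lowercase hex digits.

Key decimal bytes [107, 46, 125] = 6b 2e 7d is 3 bytes ≤ B = 5; zero-pad to 5 bytes: K' = 6b 2e 7d 00 00.
K' ⊕ ipad = 5d 18 4b 36 36.  K' ⊕ opad = 37 72 21 5c 5c.
Inner input = (K'⊕ipad) ∥ m = 5d 18 4b 36 36 ∥ 67 c2 9b f8.
Inner hash: sum = 93+24+75+54+54+103+194+155+248 = 1000; mod 256 = 232 → e8.
Outer input = (K'⊕opad) ∥ inner = 37 72 21 5c 5c ∥ e8.
Outer hash (tag): sum = 55+114+33+92+92+232 = 618; mod 256 = 106 → 6a.

6a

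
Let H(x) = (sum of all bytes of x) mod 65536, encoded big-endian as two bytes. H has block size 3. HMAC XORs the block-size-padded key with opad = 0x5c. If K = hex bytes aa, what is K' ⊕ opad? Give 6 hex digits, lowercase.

Key hex bytes aa is 1 byte ≤ B = 3; zero-pad to 3 bytes: K' = aa 00 00.
XOR each byte with 0x5c: aa⊕5c=f6, 00⊕5c=5c, 00⊕5c=5c.

f65c5c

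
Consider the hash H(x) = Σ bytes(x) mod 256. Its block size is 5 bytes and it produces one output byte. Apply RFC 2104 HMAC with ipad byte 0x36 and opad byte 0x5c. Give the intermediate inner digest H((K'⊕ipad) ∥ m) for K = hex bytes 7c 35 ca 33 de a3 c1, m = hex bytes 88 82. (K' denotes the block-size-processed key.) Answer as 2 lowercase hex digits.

Key hex bytes 7c 35 ca 33 de a3 c1 is 7 bytes > B = 5, so hash it first: H(key) = f0, then zero-pad to 5 bytes: K' = f0 00 00 00 00.
K' ⊕ ipad = c6 36 36 36 36.
Inner input = c6 36 36 36 36 ∥ 88 82.
Inner hash: sum = 198+54+54+54+54+136+130 = 680; mod 256 = 168 → a8.

a8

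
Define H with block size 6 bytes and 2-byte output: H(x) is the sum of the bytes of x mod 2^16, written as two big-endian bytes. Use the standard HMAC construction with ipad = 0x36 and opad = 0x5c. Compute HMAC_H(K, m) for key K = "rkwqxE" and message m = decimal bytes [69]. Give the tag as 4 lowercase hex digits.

012b

Key "rkwqxE" = 72 6b 77 71 78 45 is exactly B = 6 bytes: K' = 72 6b 77 71 78 45.
K' ⊕ ipad = 44 5d 41 47 4e 73.  K' ⊕ opad = 2e 37 2b 2d 24 19.
Inner input = (K'⊕ipad) ∥ m = 44 5d 41 47 4e 73 ∥ 45.
Inner hash: sum = 68+93+65+71+78+115+69 = 559 → 02 2f.
Outer input = (K'⊕opad) ∥ inner = 2e 37 2b 2d 24 19 ∥ 02 2f.
Outer hash (tag): sum = 46+55+43+45+36+25+2+47 = 299 → 01 2b.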